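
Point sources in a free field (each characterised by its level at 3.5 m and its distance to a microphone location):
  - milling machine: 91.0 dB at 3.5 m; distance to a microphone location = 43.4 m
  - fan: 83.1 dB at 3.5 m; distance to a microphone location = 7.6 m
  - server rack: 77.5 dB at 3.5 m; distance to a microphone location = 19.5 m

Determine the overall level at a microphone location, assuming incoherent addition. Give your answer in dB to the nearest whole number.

Apply inverse-square spreading to bring every level to the receiver, then sum 10^(L/10).
milling machine: 91.0 − 20·log₁₀(43.4/3.5) = 91.0 − 21.87 = 69.13 dB.
fan: 83.1 − 20·log₁₀(7.6/3.5) = 83.1 − 6.73 = 76.37 dB.
server rack: 77.5 − 20·log₁₀(19.5/3.5) = 77.5 − 14.92 = 62.58 dB.
Σ 10^(L/10) = 5.330e+07 → L_total = 10·log₁₀(5.330e+07) = 77.27 dB.

77 dB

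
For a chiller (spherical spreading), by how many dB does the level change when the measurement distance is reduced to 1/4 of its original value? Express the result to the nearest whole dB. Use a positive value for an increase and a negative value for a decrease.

A point source loses 6 dB per doubling of distance; generally ΔL = −20·log₁₀(r₂/r₁).
ΔL = −20·log₁₀(0.25) = +12.04 dB.

+12 dB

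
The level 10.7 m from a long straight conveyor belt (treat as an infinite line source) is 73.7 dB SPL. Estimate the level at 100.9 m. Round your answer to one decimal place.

64.0 dB SPL

For a line source, L₂ = L₁ − 10·log₁₀(r₂/r₁).
L₂ = 73.7 − 10·log₁₀(100.9/10.7) = 73.7 − 9.745 = 63.95 dB SPL.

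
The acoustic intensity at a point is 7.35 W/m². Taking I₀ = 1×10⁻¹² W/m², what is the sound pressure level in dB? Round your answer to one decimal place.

Dividing by I₀ shifts the exponent by 12: I/I₀ = 7.35×10^12.
L = 10·(0.8663 + 12) = 128.66 dB.

128.7 dB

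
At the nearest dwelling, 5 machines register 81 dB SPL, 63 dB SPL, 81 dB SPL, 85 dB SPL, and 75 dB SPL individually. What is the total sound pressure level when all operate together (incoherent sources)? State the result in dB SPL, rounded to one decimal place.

For uncorrelated sources the intensities add, so convert each level to linear form, sum, and take 10·log₁₀ of the total.
Σ 10^(L/10) = 10^(81/10) + 10^(63/10) + 10^(81/10) + 10^(85/10) + 10^(75/10) = 6.016e+08.
L_total = 10·log₁₀(6.016e+08) = 87.79 dB SPL.

87.8 dB SPL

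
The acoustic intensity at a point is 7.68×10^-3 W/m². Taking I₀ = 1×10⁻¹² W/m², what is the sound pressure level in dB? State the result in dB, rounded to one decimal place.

98.9 dB

Dividing by I₀ shifts the exponent by 12: I/I₀ = 7.68×10^9.
L = 10·(0.8854 + 9) = 98.85 dB.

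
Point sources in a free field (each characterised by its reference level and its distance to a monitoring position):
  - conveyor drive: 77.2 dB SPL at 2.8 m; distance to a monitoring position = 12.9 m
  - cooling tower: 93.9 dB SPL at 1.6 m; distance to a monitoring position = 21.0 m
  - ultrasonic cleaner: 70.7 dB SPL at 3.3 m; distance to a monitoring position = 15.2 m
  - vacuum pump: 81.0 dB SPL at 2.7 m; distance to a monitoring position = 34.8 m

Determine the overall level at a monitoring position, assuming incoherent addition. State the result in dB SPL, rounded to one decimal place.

First find each source's level at the receiver (point-source: −20·log₁₀(r/r_ref)), then combine on an intensity basis.
conveyor drive: 77.2 − 20·log₁₀(12.9/2.8) = 77.2 − 13.27 = 63.93 dB SPL.
cooling tower: 93.9 − 20·log₁₀(21.0/1.6) = 93.9 − 22.36 = 71.54 dB SPL.
ultrasonic cleaner: 70.7 − 20·log₁₀(15.2/3.3) = 70.7 − 13.27 = 57.43 dB SPL.
vacuum pump: 81.0 − 20·log₁₀(34.8/2.7) = 81.0 − 22.20 = 58.80 dB SPL.
Σ 10^(L/10) = 1.803e+07 → L_total = 10·log₁₀(1.803e+07) = 72.56 dB SPL.

72.6 dB SPL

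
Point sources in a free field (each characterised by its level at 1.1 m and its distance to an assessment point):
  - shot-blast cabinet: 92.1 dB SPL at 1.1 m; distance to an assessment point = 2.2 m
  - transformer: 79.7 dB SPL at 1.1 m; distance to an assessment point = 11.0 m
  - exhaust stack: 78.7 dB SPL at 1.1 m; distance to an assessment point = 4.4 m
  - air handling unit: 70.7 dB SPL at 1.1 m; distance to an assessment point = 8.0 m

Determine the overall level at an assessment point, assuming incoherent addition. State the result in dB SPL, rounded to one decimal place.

Apply inverse-square spreading to bring every level to the receiver, then sum 10^(L/10).
shot-blast cabinet: 92.1 − 20·log₁₀(2.2/1.1) = 92.1 − 6.02 = 86.08 dB SPL.
transformer: 79.7 − 20·log₁₀(11.0/1.1) = 79.7 − 20.00 = 59.70 dB SPL.
exhaust stack: 78.7 − 20·log₁₀(4.4/1.1) = 78.7 − 12.04 = 66.66 dB SPL.
air handling unit: 70.7 − 20·log₁₀(8.0/1.1) = 70.7 − 17.23 = 53.47 dB SPL.
Σ 10^(L/10) = 4.112e+08 → L_total = 10·log₁₀(4.112e+08) = 86.14 dB SPL.

86.1 dB SPL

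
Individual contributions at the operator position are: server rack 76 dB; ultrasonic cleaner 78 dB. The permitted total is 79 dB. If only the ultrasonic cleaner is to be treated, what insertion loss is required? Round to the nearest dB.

2 dB

The untreated sources together contribute 10^(76/10) = 3.981e+07, i.e. 76.00 dB.
The limit corresponds to 10^(79/10) = 7.943e+07; subtracting the fixed part leaves 3.962e+07 for the ultrasonic cleaner, i.e. 75.98 dB.
So the ultrasonic cleaner must be reduced from 78 to 75.98 dB: IL = 2.02 dB.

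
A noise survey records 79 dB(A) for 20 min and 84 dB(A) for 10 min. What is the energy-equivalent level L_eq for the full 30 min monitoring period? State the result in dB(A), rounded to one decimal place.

81.4 dB(A)

The energy average is taken in the linear domain: L_eq = 10·log₁₀[(Σ tᵢ·10^(Lᵢ/10))/T], T = 30 min.
Σ tᵢ·10^(Lᵢ/10) = 20·10^(79/10) + 10·10^(84/10) = 4.101e+09.
L_eq = 10·log₁₀(4.101e+09/30) = 81.36 dB(A).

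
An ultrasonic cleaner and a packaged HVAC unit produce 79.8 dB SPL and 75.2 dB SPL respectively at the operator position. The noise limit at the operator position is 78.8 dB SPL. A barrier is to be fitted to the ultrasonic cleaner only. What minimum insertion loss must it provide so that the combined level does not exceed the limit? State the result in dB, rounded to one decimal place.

3.5 dB

Fixed contribution from the other source: Σ 10^(L/10) = 10^(75.2/10) = 3.311e+07 (75.20 dB SPL).
To meet 78.8 dB SPL overall, the treated ultrasonic cleaner may contribute at most 10^(78.8/10) − 3.311e+07 = 4.274e+07, i.e. 76.31 dB SPL.
Required insertion loss = 79.8 − 76.31 = 3.49 dB.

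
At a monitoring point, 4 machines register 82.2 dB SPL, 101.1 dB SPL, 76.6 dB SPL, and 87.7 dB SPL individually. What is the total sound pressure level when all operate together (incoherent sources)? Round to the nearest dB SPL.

For uncorrelated sources the intensities add, so convert each level to linear form, sum, and take 10·log₁₀ of the total.
Σ 10^(L/10) = 10^(82.2/10) + 10^(101.1/10) + 10^(76.6/10) + 10^(87.7/10) = 1.368e+10.
L_total = 10·log₁₀(1.368e+10) = 101.36 dB SPL.

101 dB SPL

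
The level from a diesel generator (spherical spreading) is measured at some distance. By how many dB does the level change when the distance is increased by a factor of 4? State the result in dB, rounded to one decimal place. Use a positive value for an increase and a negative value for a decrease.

-12.0 dB

Point-source spreading: ΔL = −20·log₁₀(r₂/r₁).
ΔL = −20·log₁₀(4) = -12.04 dB.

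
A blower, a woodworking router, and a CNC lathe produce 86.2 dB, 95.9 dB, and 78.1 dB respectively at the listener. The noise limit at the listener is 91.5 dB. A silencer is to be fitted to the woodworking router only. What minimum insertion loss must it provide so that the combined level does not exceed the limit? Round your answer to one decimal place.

The untreated sources together contribute 10^(86.2/10) + 10^(78.1/10) = 4.814e+08, i.e. 86.83 dB.
The limit corresponds to 10^(91.5/10) = 1.413e+09; subtracting the fixed part leaves 9.311e+08 for the woodworking router, i.e. 89.69 dB.
So the woodworking router must be reduced from 95.9 to 89.69 dB: IL = 6.21 dB.

6.2 dB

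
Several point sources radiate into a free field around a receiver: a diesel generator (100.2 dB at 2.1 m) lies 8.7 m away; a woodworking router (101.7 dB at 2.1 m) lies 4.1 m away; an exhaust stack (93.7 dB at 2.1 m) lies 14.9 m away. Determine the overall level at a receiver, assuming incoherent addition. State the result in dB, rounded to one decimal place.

Propagate each source to the receiver with L = L_ref − 20·log₁₀(r/r_ref), then add intensities.
diesel generator: 100.2 − 20·log₁₀(8.7/2.1) = 100.2 − 12.35 = 87.85 dB.
woodworking router: 101.7 − 20·log₁₀(4.1/2.1) = 101.7 − 5.81 = 95.89 dB.
exhaust stack: 93.7 − 20·log₁₀(14.9/2.1) = 93.7 − 17.02 = 76.68 dB.
Σ 10^(L/10) = 4.537e+09 → L_total = 10·log₁₀(4.537e+09) = 96.57 dB.

96.6 dB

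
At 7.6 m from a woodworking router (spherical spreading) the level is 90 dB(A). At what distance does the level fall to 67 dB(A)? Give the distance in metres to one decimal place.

The 23.0 dB drop corresponds to a distance ratio of 10^(23.0/20) for a point source.
r₂ = 7.6·10^((90−67)/20) = 7.6·10^(23.0/20) = 107.35 m.

107.4 m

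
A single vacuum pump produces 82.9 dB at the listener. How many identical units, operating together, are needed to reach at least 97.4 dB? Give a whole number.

29

N identical sources give L₁ + 10·log₁₀ N, so require 10·log₁₀ N ≥ 97.4 − 82.9 = 14.5 dB.
N ≥ 10^(14.5/10) = 28.184, so N = 29.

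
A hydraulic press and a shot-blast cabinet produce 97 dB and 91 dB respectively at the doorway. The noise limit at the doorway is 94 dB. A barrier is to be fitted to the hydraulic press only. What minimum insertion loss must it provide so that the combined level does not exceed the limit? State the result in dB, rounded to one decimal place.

6.0 dB

The untreated sources together contribute 10^(91/10) = 1.259e+09, i.e. 91.00 dB.
The limit corresponds to 10^(94/10) = 2.512e+09; subtracting the fixed part leaves 1.253e+09 for the hydraulic press, i.e. 90.98 dB.
So the hydraulic press must be reduced from 97 to 90.98 dB: IL = 6.02 dB.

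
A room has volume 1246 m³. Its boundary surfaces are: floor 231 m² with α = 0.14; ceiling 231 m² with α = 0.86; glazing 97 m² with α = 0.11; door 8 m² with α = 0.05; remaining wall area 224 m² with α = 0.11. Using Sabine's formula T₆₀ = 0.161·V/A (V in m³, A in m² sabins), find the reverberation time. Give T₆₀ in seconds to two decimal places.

A = Σ Sᵢαᵢ = 231·0.14 + 231·0.86 + 97·0.11 + 8·0.05 + 224·0.11 = 266.71 m².
T₆₀ = 0.161·V/A = 0.161·1246/266.71 = 0.752 s.

0.75 s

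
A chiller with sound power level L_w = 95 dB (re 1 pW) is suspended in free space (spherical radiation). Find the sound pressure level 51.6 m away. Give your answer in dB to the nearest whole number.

L_p = L_w − 10·log₁₀(4π·r²) with r = 51.6 m.
4π·r² = 3.346e+04 m², 10·log₁₀ of that is 45.245 dB.
L_p = 95 − 45.245 = 49.75 dB.

50 dB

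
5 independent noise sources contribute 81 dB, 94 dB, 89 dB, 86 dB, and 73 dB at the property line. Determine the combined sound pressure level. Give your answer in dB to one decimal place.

95.9 dB

Incoherent sources combine by intensity addition: L_total = 10·log₁₀(Σ 10^(L_i/10)).
Σ 10^(L/10) = 10^(81/10) + 10^(94/10) + 10^(89/10) + 10^(86/10) + 10^(73/10) = 3.850e+09.
L_total = 10·log₁₀(3.850e+09) = 95.85 dB.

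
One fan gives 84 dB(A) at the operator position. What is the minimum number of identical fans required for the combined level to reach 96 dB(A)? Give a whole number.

The shortfall is 96 − 84 = 12.0 dB, and N units add 10·log₁₀ N, so need 10·log₁₀ N ≥ 12.0.
N ≥ 10^(12.0/10) = 15.849, so N = 16.

16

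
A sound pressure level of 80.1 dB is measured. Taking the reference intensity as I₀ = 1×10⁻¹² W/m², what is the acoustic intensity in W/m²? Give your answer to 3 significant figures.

I/I₀ = 10^(80.1/10) = 1.023e+08, so I = 1.023e+08 × 10⁻¹² W/m².

0.000102 W/m²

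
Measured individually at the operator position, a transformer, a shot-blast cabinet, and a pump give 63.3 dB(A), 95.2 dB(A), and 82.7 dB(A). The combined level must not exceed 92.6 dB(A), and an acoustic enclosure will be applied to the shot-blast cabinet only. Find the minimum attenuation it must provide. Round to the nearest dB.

3 dB

Fixed contribution from the other sources: Σ 10^(L/10) = 10^(63.3/10) + 10^(82.7/10) = 1.883e+08 (82.75 dB(A)).
To meet 92.6 dB(A) overall, the treated shot-blast cabinet may contribute at most 10^(92.6/10) − 1.883e+08 = 1.631e+09, i.e. 92.13 dB(A).
Required insertion loss = 95.2 − 92.13 = 3.07 dB.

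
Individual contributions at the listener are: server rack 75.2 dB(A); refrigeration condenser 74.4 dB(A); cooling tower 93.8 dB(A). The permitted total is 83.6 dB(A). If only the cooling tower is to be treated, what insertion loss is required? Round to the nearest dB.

Fixed contribution from the other sources: Σ 10^(L/10) = 10^(75.2/10) + 10^(74.4/10) = 6.066e+07 (77.83 dB(A)).
To meet 83.6 dB(A) overall, the treated cooling tower may contribute at most 10^(83.6/10) − 6.066e+07 = 1.684e+08, i.e. 82.26 dB(A).
So the cooling tower must be reduced from 93.8 to 82.26 dB(A): IL = 11.54 dB.

12 dB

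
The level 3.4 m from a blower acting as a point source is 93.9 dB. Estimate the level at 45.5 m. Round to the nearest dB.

Spherical spreading from a point source gives a 20·log₁₀(r₂/r₁) drop.
L₂ = 93.9 − 20·log₁₀(45.5/3.4) = 93.9 − 22.531 = 71.37 dB.

71 dB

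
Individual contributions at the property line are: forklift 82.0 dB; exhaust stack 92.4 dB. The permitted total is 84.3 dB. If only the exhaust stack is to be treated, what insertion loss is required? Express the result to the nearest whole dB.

Fixed contribution from the other source: Σ 10^(L/10) = 10^(82.0/10) = 1.585e+08 (82.00 dB).
The limit corresponds to 10^(84.3/10) = 2.692e+08; subtracting the fixed part leaves 1.107e+08 for the exhaust stack, i.e. 80.44 dB.
So the exhaust stack must be reduced from 92.4 to 80.44 dB: IL = 11.96 dB.

12 dB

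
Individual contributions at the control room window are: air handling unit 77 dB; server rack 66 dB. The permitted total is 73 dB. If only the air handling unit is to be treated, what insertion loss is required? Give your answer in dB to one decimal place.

Everything except the air handling unit sums to 10^(66/10) = 3.981e+06 in linear terms, 66.00 dB.
To meet 73 dB overall, the treated air handling unit may contribute at most 10^(73/10) − 3.981e+06 = 1.597e+07, i.e. 72.03 dB.
Required insertion loss = 77 − 72.03 = 4.97 dB.

5.0 dB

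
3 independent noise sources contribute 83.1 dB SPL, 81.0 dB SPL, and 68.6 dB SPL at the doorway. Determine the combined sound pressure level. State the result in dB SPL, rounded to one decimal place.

85.3 dB SPL

Incoherent sources combine by intensity addition: L_total = 10·log₁₀(Σ 10^(L_i/10)).
Σ 10^(L/10) = 10^(83.1/10) + 10^(81.0/10) + 10^(68.6/10) = 3.373e+08.
L_total = 10·log₁₀(3.373e+08) = 85.28 dB SPL.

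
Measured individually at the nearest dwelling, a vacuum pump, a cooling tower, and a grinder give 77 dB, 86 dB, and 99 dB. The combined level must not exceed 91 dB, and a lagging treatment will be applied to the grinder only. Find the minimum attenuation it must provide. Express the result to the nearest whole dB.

10 dB

The untreated sources together contribute 10^(77/10) + 10^(86/10) = 4.482e+08, i.e. 86.51 dB.
The limit corresponds to 10^(91/10) = 1.259e+09; subtracting the fixed part leaves 8.107e+08 for the grinder, i.e. 89.09 dB.
So the grinder must be reduced from 99 to 89.09 dB: IL = 9.91 dB.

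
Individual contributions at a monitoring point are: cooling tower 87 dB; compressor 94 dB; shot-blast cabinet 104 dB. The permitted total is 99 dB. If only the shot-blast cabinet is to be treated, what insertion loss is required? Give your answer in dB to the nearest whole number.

Fixed contribution from the other sources: Σ 10^(L/10) = 10^(87/10) + 10^(94/10) = 3.013e+09 (94.79 dB).
The limit corresponds to 10^(99/10) = 7.943e+09; subtracting the fixed part leaves 4.930e+09 for the shot-blast cabinet, i.e. 96.93 dB.
Required insertion loss = 104 − 96.93 = 7.07 dB.

7 dB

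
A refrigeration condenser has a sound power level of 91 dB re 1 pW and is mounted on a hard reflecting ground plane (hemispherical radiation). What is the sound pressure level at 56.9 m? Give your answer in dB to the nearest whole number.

48 dB

L_p = L_w − 10·log₁₀(2π·r²) with r = 56.9 m.
2π·r² = 2.034e+04 m², 10·log₁₀ of that is 43.084 dB.
L_p = 91 − 43.084 = 47.92 dB.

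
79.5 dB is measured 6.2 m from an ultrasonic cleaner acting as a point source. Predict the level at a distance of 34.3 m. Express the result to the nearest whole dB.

65 dB

Point-source attenuation: ΔL = 20·log₁₀(r₂/r₁) = 20·log₁₀(34.3/6.2) = 14.858 dB.
L₂ = 79.5 − 20·log₁₀(34.3/6.2) = 79.5 − 14.858 = 64.64 dB.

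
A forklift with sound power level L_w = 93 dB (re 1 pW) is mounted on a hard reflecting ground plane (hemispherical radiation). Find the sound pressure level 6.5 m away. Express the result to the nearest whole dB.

The power spreads over a hemisphere of area 2π·r², so L_p = L_w − 10·log₁₀(2π·r²).
2π·r² = 265.5 m², 10·log₁₀ of that is 24.240 dB.
L_p = 93 − 24.240 = 68.76 dB.

69 dB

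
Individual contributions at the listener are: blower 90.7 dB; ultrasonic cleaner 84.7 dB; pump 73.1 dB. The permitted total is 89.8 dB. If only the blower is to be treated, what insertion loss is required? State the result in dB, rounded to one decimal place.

2.6 dB

Fixed contribution from the other sources: Σ 10^(L/10) = 10^(84.7/10) + 10^(73.1/10) = 3.155e+08 (84.99 dB).
The limit corresponds to 10^(89.8/10) = 9.550e+08; subtracting the fixed part leaves 6.395e+08 for the blower, i.e. 88.06 dB.
Required insertion loss = 90.7 − 88.06 = 2.64 dB.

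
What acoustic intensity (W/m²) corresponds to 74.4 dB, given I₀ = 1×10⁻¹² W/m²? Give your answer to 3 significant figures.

I/I₀ = 10^(74.4/10) = 2.754e+07, so I = 2.754e+07 × 10⁻¹² W/m².

2.75e-05 W/m²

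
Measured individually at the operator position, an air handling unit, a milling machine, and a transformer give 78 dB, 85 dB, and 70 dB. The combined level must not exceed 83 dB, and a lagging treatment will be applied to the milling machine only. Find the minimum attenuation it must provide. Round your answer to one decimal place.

The untreated sources together contribute 10^(78/10) + 10^(70/10) = 7.310e+07, i.e. 78.64 dB.
To meet 83 dB overall, the treated milling machine may contribute at most 10^(83/10) − 7.310e+07 = 1.264e+08, i.e. 81.02 dB.
So the milling machine must be reduced from 85 to 81.02 dB: IL = 3.98 dB.

4.0 dB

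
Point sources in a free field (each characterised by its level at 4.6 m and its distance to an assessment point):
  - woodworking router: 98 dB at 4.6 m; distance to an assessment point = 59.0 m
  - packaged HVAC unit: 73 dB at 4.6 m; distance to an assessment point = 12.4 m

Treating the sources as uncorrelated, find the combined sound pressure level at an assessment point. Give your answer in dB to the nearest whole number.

76 dB

Apply inverse-square spreading to bring every level to the receiver, then sum 10^(L/10).
woodworking router: 98 − 20·log₁₀(59.0/4.6) = 98 − 22.16 = 75.84 dB.
packaged HVAC unit: 73 − 20·log₁₀(12.4/4.6) = 73 − 8.61 = 64.39 dB.
Σ 10^(L/10) = 4.110e+07 → L_total = 10·log₁₀(4.110e+07) = 76.14 dB.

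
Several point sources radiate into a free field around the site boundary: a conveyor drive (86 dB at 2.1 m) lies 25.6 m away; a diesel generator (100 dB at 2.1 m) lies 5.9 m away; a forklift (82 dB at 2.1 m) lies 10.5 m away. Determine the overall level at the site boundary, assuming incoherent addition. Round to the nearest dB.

Propagate each source to the receiver with L = L_ref − 20·log₁₀(r/r_ref), then add intensities.
conveyor drive: 86 − 20·log₁₀(25.6/2.1) = 86 − 21.72 = 64.28 dB.
diesel generator: 100 − 20·log₁₀(5.9/2.1) = 100 − 8.97 = 91.03 dB.
forklift: 82 − 20·log₁₀(10.5/2.1) = 82 − 13.98 = 68.02 dB.
Σ 10^(L/10) = 1.276e+09 → L_total = 10·log₁₀(1.276e+09) = 91.06 dB.

91 dB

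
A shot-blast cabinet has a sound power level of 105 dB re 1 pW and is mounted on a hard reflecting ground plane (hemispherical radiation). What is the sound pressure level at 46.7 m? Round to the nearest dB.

L_p = L_w − 10·log₁₀(2π·r²) with r = 46.7 m.
2π·r² = 1.37e+04 m², 10·log₁₀ of that is 41.368 dB.
L_p = 105 − 41.368 = 63.63 dB.

64 dB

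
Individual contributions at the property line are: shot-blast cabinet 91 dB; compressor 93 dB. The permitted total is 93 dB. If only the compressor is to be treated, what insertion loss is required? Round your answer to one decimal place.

4.3 dB

Everything except the compressor sums to 10^(91/10) = 1.259e+09 in linear terms, 91.00 dB.
The limit corresponds to 10^(93/10) = 1.995e+09; subtracting the fixed part leaves 7.363e+08 for the compressor, i.e. 88.67 dB.
Required insertion loss = 93 − 88.67 = 4.33 dB.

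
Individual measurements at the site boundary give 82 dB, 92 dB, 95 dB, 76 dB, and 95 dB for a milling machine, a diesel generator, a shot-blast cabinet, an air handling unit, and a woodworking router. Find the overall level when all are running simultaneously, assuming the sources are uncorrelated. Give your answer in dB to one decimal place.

For uncorrelated sources the intensities add, so convert each level to linear form, sum, and take 10·log₁₀ of the total.
Σ 10^(L/10) = 10^(82/10) + 10^(92/10) + 10^(95/10) + 10^(76/10) + 10^(95/10) = 8.108e+09.
L_total = 10·log₁₀(8.108e+09) = 99.09 dB.

99.1 dB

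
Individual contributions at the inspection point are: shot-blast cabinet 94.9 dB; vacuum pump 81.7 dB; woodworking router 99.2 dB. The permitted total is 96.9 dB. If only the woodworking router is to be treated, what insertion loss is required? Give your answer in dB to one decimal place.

7.0 dB

The untreated sources together contribute 10^(94.9/10) + 10^(81.7/10) = 3.238e+09, i.e. 95.10 dB.
The limit corresponds to 10^(96.9/10) = 4.898e+09; subtracting the fixed part leaves 1.660e+09 for the woodworking router, i.e. 92.20 dB.
So the woodworking router must be reduced from 99.2 to 92.20 dB: IL = 7.00 dB.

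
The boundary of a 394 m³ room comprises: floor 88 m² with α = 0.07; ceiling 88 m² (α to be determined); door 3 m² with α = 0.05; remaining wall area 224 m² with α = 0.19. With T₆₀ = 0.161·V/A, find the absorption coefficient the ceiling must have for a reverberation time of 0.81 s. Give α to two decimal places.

0.33

Required total absorption A = 0.161·394/0.81 = 78.31 m².
Absorption from the other surfaces = 88·0.07 + 3·0.05 + 224·0.19 = 48.87 m², so the ceiling must supply 29.44 m² over 88 m².
α = 29.44/88 = 0.335.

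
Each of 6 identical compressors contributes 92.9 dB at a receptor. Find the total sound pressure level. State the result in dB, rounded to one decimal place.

100.7 dB

With 6 equal, uncorrelated contributions the intensity is 6× that of one unit, giving a rise of 10·log₁₀ 6.
L_total = 92.9 + 10·log₁₀(6) = 92.9 + 7.782 = 100.68 dB.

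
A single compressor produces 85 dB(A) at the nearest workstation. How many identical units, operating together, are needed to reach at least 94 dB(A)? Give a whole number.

N identical sources give L₁ + 10·log₁₀ N, so require 10·log₁₀ N ≥ 94 − 85 = 9.0 dB.
N ≥ 10^(9.0/10) = 7.943, so N = 8.

8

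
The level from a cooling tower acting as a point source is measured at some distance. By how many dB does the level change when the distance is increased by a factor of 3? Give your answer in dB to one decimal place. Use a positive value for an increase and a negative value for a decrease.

-9.5 dB

A point source loses 6 dB per doubling of distance; generally ΔL = −20·log₁₀(r₂/r₁).
ΔL = −20·log₁₀(3) = -9.54 dB.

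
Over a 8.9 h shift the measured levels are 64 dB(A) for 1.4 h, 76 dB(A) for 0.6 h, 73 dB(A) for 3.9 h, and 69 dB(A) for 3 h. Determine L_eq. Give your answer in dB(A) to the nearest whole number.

72 dB(A)

Weight each interval's intensity by its duration and average over T = 8.9 h:
Σ tᵢ·10^(Lᵢ/10) = 1.4·10^(64/10) + 0.6·10^(76/10) + 3.9·10^(73/10) + 3·10^(69/10) = 1.290e+08.
L_eq = 10·log₁₀(1.290e+08/8.9) = 71.61 dB(A).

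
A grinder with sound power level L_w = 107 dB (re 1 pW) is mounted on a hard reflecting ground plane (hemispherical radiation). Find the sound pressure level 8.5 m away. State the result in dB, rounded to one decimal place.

The power spreads over a hemisphere of area 2π·r², so L_p = L_w − 10·log₁₀(2π·r²).
2π·r² = 454 m², 10·log₁₀ of that is 26.570 dB.
L_p = 107 − 26.570 = 80.43 dB.

80.4 dB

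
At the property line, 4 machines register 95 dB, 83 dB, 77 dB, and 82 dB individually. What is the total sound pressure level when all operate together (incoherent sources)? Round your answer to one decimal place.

For uncorrelated sources the intensities add, so convert each level to linear form, sum, and take 10·log₁₀ of the total.
Σ 10^(L/10) = 10^(95/10) + 10^(83/10) + 10^(77/10) + 10^(82/10) = 3.570e+09.
L_total = 10·log₁₀(3.570e+09) = 95.53 dB.

95.5 dB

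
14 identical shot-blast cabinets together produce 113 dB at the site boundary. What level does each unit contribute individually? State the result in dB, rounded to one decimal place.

101.5 dB

14 equal contributions raise the level by 10·log₁₀ 14 = 11.461 dB, so each unit alone gives 113 − 11.461.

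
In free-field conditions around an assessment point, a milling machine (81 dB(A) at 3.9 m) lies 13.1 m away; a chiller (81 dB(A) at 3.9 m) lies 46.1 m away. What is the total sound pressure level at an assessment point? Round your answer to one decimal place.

First find each source's level at the receiver (point-source: −20·log₁₀(r/r_ref)), then combine on an intensity basis.
milling machine: 81 − 20·log₁₀(13.1/3.9) = 81 − 10.52 = 70.48 dB(A).
chiller: 81 − 20·log₁₀(46.1/3.9) = 81 − 21.45 = 59.55 dB(A).
Σ 10^(L/10) = 1.206e+07 → L_total = 10·log₁₀(1.206e+07) = 70.81 dB(A).

70.8 dB(A)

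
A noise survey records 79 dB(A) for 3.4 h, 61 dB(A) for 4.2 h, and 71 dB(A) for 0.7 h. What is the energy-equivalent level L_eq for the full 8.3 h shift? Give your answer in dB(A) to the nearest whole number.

75 dB(A)

Weight each interval's intensity by its duration and average over T = 8.3 h:
Σ tᵢ·10^(Lᵢ/10) = 3.4·10^(79/10) + 4.2·10^(61/10) + 0.7·10^(71/10) = 2.842e+08.
L_eq = 10·log₁₀(2.842e+08/8.3) = 75.35 dB(A).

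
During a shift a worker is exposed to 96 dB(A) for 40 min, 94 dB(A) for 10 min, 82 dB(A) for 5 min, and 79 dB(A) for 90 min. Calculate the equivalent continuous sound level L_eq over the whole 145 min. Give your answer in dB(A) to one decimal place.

91.2 dB(A)

Weight each interval's intensity by its duration and average over T = 145 min:
Σ tᵢ·10^(Lᵢ/10) = 40·10^(96/10) + 10·10^(94/10) + 5·10^(82/10) + 90·10^(79/10) = 1.923e+11.
L_eq = 10·log₁₀(1.923e+11/145) = 91.23 dB(A).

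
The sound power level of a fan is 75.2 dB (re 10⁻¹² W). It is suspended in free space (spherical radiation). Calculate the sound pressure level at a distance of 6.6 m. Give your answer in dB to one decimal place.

47.8 dB

The power spreads over a sphere of area 4π·r², so L_p = L_w − 10·log₁₀(4π·r²).
4π·r² = 547.4 m², 10·log₁₀ of that is 27.383 dB.
L_p = 75.2 − 27.383 = 47.82 dB.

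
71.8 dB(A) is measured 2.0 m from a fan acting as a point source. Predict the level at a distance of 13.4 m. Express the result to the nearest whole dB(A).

Spherical spreading from a point source gives a 20·log₁₀(r₂/r₁) drop.
L₂ = 71.8 − 20·log₁₀(13.4/2.0) = 71.8 − 16.521 = 55.28 dB(A).

55 dB(A)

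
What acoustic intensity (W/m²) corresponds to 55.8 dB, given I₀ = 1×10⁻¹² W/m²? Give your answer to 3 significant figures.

L = 10·log₁₀(I/I₀) ⇒ I = I₀·10^(L/10) = 10⁻¹² × 10^5.58.

3.80e-07 W/m²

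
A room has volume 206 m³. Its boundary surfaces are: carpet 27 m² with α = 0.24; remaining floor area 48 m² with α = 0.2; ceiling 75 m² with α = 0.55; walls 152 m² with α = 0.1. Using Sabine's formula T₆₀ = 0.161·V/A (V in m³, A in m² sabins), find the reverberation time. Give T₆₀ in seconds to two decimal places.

Summing Sᵢαᵢ: 27·0.24 + 48·0.2 + 75·0.55 + 152·0.1 = 72.53 m².
T₆₀ = 0.161 × 206 / 72.53 = 0.457 s.

0.46 s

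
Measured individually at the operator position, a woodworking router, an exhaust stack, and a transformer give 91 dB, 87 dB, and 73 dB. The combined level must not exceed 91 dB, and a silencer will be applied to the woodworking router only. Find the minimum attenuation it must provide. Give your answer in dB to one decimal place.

Fixed contribution from the other sources: Σ 10^(L/10) = 10^(87/10) + 10^(73/10) = 5.211e+08 (87.17 dB).
To meet 91 dB overall, the treated woodworking router may contribute at most 10^(91/10) − 5.211e+08 = 7.378e+08, i.e. 88.68 dB.
So the woodworking router must be reduced from 91 to 88.68 dB: IL = 2.32 dB.

2.3 dB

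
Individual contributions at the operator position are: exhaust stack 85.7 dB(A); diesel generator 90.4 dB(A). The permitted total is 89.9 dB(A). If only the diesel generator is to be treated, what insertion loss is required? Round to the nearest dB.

Everything except the diesel generator sums to 10^(85.7/10) = 3.715e+08 in linear terms, 85.70 dB(A).
To meet 89.9 dB(A) overall, the treated diesel generator may contribute at most 10^(89.9/10) − 3.715e+08 = 6.057e+08, i.e. 87.82 dB(A).
Required insertion loss = 90.4 − 87.82 = 2.58 dB.

3 dB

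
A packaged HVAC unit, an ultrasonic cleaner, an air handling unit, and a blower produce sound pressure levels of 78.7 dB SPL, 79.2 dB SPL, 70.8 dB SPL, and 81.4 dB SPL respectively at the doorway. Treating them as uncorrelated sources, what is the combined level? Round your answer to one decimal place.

Incoherent sources combine by intensity addition: L_total = 10·log₁₀(Σ 10^(L_i/10)).
Σ 10^(L/10) = 10^(78.7/10) + 10^(79.2/10) + 10^(70.8/10) + 10^(81.4/10) = 3.074e+08.
L_total = 10·log₁₀(3.074e+08) = 84.88 dB SPL.

84.9 dB SPL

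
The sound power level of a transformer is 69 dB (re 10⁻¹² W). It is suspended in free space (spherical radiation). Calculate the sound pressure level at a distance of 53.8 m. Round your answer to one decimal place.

23.4 dB

The power spreads over a sphere of area 4π·r², so L_p = L_w − 10·log₁₀(4π·r²).
4π·r² = 3.637e+04 m², 10·log₁₀ of that is 45.608 dB.
L_p = 69 − 45.608 = 23.39 dB.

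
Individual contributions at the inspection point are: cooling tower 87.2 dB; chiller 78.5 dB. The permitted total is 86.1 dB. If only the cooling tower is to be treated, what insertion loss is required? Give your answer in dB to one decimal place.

1.9 dB

Fixed contribution from the other source: Σ 10^(L/10) = 10^(78.5/10) = 7.079e+07 (78.50 dB).
To meet 86.1 dB overall, the treated cooling tower may contribute at most 10^(86.1/10) − 7.079e+07 = 3.366e+08, i.e. 85.27 dB.
Required insertion loss = 87.2 − 85.27 = 1.93 dB.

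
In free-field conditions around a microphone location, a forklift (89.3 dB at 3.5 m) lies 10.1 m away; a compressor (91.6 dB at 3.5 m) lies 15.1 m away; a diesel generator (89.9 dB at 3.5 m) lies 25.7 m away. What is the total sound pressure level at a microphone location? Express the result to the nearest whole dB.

83 dB

Propagate each source to the receiver with L = L_ref − 20·log₁₀(r/r_ref), then add intensities.
forklift: 89.3 − 20·log₁₀(10.1/3.5) = 89.3 − 9.21 = 80.09 dB.
compressor: 91.6 − 20·log₁₀(15.1/3.5) = 91.6 − 12.70 = 78.90 dB.
diesel generator: 89.9 − 20·log₁₀(25.7/3.5) = 89.9 − 17.32 = 72.58 dB.
Σ 10^(L/10) = 1.980e+08 → L_total = 10·log₁₀(1.980e+08) = 82.97 dB.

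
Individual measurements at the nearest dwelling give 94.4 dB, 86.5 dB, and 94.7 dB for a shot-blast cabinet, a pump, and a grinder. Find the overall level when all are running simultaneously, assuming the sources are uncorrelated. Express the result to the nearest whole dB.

Incoherent sources combine by intensity addition: L_total = 10·log₁₀(Σ 10^(L_i/10)).
Σ 10^(L/10) = 10^(94.4/10) + 10^(86.5/10) + 10^(94.7/10) = 6.152e+09.
L_total = 10·log₁₀(6.152e+09) = 97.89 dB.

98 dB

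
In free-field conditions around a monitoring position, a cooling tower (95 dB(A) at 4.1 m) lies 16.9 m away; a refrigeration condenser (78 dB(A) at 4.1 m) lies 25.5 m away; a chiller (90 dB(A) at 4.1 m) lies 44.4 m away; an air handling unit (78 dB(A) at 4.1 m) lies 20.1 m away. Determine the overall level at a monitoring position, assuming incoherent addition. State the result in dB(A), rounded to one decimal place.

Apply inverse-square spreading to bring every level to the receiver, then sum 10^(L/10).
cooling tower: 95 − 20·log₁₀(16.9/4.1) = 95 − 12.30 = 82.70 dB(A).
refrigeration condenser: 78 − 20·log₁₀(25.5/4.1) = 78 − 15.88 = 62.12 dB(A).
chiller: 90 − 20·log₁₀(44.4/4.1) = 90 − 20.69 = 69.31 dB(A).
air handling unit: 78 − 20·log₁₀(20.1/4.1) = 78 − 13.81 = 64.19 dB(A).
Σ 10^(L/10) = 1.989e+08 → L_total = 10·log₁₀(1.989e+08) = 82.99 dB(A).

83.0 dB(A)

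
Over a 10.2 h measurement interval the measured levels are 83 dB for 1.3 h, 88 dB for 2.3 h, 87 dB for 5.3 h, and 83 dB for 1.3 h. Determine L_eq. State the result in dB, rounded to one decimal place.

86.6 dB

The energy average is taken in the linear domain: L_eq = 10·log₁₀[(Σ tᵢ·10^(Lᵢ/10))/T], T = 10.2 h.
Σ tᵢ·10^(Lᵢ/10) = 1.3·10^(83/10) + 2.3·10^(88/10) + 5.3·10^(87/10) + 1.3·10^(83/10) = 4.626e+09.
L_eq = 10·log₁₀(4.626e+09/10.2) = 86.57 dB.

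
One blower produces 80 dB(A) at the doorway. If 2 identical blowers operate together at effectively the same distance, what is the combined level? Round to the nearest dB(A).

83 dB(A)

L_total = L₁ + 10·log₁₀ N for N identical incoherent sources.
L_total = 80 + 10·log₁₀(2) = 80 + 3.010 = 83.01 dB(A).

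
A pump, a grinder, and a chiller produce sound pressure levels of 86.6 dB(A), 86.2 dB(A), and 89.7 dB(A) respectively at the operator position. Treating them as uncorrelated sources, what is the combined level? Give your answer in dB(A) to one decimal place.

92.6 dB(A)

Incoherent sources combine by intensity addition: L_total = 10·log₁₀(Σ 10^(L_i/10)).
Σ 10^(L/10) = 10^(86.6/10) + 10^(86.2/10) + 10^(89.7/10) = 1.807e+09.
L_total = 10·log₁₀(1.807e+09) = 92.57 dB(A).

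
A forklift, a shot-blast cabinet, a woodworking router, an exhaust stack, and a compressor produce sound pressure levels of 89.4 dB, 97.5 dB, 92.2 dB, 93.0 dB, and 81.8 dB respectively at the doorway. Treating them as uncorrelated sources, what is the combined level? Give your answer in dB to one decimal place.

For uncorrelated sources the intensities add, so convert each level to linear form, sum, and take 10·log₁₀ of the total.
Σ 10^(L/10) = 10^(89.4/10) + 10^(97.5/10) + 10^(92.2/10) + 10^(93.0/10) + 10^(81.8/10) = 1.030e+10.
L_total = 10·log₁₀(1.030e+10) = 100.13 dB.

100.1 dB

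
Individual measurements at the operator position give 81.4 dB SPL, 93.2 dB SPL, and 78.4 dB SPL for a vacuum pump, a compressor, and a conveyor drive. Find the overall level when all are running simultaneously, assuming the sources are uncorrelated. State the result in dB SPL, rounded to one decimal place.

For uncorrelated sources the intensities add, so convert each level to linear form, sum, and take 10·log₁₀ of the total.
Σ 10^(L/10) = 10^(81.4/10) + 10^(93.2/10) + 10^(78.4/10) = 2.297e+09.
L_total = 10·log₁₀(2.297e+09) = 93.61 dB SPL.

93.6 dB SPL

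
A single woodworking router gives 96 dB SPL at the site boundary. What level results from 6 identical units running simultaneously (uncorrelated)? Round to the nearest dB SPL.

L_total = L₁ + 10·log₁₀ N for N identical incoherent sources.
L_total = 96 + 10·log₁₀(6) = 96 + 7.782 = 103.78 dB SPL.

104 dB SPL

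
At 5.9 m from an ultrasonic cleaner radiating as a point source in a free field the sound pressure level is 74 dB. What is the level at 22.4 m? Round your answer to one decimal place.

62.4 dB

Spherical spreading from a point source gives a 20·log₁₀(r₂/r₁) drop.
L₂ = 74 − 20·log₁₀(22.4/5.9) = 74 − 11.588 = 62.41 dB.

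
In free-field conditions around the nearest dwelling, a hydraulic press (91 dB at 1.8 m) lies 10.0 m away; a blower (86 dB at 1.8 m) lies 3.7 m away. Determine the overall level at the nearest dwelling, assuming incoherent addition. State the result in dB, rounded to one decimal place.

Apply inverse-square spreading to bring every level to the receiver, then sum 10^(L/10).
hydraulic press: 91 − 20·log₁₀(10.0/1.8) = 91 − 14.89 = 76.11 dB.
blower: 86 − 20·log₁₀(3.7/1.8) = 86 − 6.26 = 79.74 dB.
Σ 10^(L/10) = 1.350e+08 → L_total = 10·log₁₀(1.350e+08) = 81.30 dB.

81.3 dB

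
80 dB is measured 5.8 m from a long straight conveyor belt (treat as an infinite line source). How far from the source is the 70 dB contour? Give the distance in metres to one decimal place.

58.0 m

Line-source spreading drops the level by 10·log₁₀(r₂/r₁); inverting, r₂/r₁ = 10^(ΔL/10).
r₂ = 5.8·10^((80−70)/10) = 5.8·10^(10.0/10) = 58.00 m.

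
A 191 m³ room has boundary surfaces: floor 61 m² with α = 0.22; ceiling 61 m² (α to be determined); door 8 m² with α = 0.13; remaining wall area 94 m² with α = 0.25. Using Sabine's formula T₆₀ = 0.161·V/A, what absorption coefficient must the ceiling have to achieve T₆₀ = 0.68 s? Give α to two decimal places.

0.12

Required total absorption A = 0.161·191/0.68 = 45.22 m².
Absorption from the other surfaces = 61·0.22 + 8·0.13 + 94·0.25 = 37.96 m², so the ceiling must supply 7.26 m² over 61 m².
α = 7.26/61 = 0.119.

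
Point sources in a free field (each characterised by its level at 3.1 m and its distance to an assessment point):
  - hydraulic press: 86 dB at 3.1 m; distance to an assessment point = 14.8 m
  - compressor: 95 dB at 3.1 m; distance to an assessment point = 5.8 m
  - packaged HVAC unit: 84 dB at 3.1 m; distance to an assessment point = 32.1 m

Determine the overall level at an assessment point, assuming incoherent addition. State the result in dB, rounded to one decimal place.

Propagate each source to the receiver with L = L_ref − 20·log₁₀(r/r_ref), then add intensities.
hydraulic press: 86 − 20·log₁₀(14.8/3.1) = 86 − 13.58 = 72.42 dB.
compressor: 95 − 20·log₁₀(5.8/3.1) = 95 − 5.44 = 89.56 dB.
packaged HVAC unit: 84 − 20·log₁₀(32.1/3.1) = 84 − 20.30 = 63.70 dB.
Σ 10^(L/10) = 9.232e+08 → L_total = 10·log₁₀(9.232e+08) = 89.65 dB.

89.7 dB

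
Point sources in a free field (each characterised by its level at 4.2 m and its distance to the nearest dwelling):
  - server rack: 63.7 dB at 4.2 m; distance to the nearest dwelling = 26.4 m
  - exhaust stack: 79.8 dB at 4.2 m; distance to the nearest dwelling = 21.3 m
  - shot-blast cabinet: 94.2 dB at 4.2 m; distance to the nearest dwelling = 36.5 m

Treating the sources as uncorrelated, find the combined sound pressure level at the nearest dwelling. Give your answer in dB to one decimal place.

First find each source's level at the receiver (point-source: −20·log₁₀(r/r_ref)), then combine on an intensity basis.
server rack: 63.7 − 20·log₁₀(26.4/4.2) = 63.7 − 15.97 = 47.73 dB.
exhaust stack: 79.8 − 20·log₁₀(21.3/4.2) = 79.8 − 14.10 = 65.70 dB.
shot-blast cabinet: 94.2 − 20·log₁₀(36.5/4.2) = 94.2 − 18.78 = 75.42 dB.
Σ 10^(L/10) = 3.860e+07 → L_total = 10·log₁₀(3.860e+07) = 75.87 dB.

75.9 dB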